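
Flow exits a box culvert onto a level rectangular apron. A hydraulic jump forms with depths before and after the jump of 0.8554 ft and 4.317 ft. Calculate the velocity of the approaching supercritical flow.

For a rectangular channel the momentum equation gives q² = ½·g·y₁·y₂·(y₁ + y₂) = ½×32.2×0.8554×4.317×5.172 = 307.5.
q = √307.5 = 17.54 ft²/s.
V₁ = q/y₁ = 17.54/0.8554 = 20.50 ft/s.

V₁ = 20.50 ft/s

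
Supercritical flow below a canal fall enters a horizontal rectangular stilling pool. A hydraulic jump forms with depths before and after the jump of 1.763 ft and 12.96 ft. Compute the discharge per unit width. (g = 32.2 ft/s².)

For a rectangular channel the momentum equation gives q² = ½·g·y₁·y₂·(y₁ + y₂) = ½×32.2×1.763×12.96×14.72 = 5416.
q = √5416 = 73.59 ft²/s.

q = 73.59 ft²/s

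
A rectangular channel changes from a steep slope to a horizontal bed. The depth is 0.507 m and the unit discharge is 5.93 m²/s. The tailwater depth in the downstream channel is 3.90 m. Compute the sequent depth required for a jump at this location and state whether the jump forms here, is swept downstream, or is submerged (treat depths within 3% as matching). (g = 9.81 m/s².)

y₂ = 3.52 m; the jump is submerged

V₁ = q/y₁ = 5.93/0.507 = 11.7 m/s. Fr₁ = V₁/√(g·y₁) = 11.7/√(9.81×0.507) = 5.24.
By Bélanger, y₂/y₁ = ½[√(1 + 8Fr₁²) − 1] = ½[√221.0 − 1] = 6.93.
y₂ = 6.93 × 0.507 = 3.52 m.
Tailwater y_tw = 3.90 m: y_tw > y₂, so the jump is submerged.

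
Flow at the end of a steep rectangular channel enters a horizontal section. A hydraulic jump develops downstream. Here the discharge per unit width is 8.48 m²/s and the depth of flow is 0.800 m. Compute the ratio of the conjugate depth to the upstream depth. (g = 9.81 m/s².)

y₂/y₁ = 4.87

V₁ = q/y₁ = 8.48/0.800 = 10.6 m/s. Fr₁ = V₁/√(g·y₁) = 10.6/√(9.81×0.800) = 3.78.
By Bélanger, y₂/y₁ = ½[√(1 + 8Fr₁²) − 1] = ½[√115.5 − 1] = 4.87.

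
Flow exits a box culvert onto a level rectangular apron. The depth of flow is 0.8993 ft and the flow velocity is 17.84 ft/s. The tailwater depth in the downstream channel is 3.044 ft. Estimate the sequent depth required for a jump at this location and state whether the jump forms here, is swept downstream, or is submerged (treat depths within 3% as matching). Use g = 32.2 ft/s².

y₂ = 3.791 ft; the jump is swept downstream

Fr₁ = V₁/√(g·y₁) = 17.84/√(32.2×0.8993) = 3.315.
Bélanger equation: y₂/y₁ = ½[√(1 + 8Fr₁²) − 1] = ½[√88.926 − 1] = 4.215.
y₂ = 4.215 × 0.8993 = 3.791 ft.
Tailwater y_tw = 3.044 ft: y_tw < y₂, so the jump is swept downstream.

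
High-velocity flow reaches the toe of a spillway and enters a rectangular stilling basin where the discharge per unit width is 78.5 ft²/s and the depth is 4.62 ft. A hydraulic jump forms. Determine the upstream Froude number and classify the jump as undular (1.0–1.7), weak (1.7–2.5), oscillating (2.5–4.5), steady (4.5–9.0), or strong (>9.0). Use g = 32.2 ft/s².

V₁ = q/y₁ = 78.5/4.62 = 17.0 ft/s. Fr₁ = V₁/√(g·y₁) = 17.0/√(32.2×4.62) = 1.39.
Fr₁ = 1.39 lies in the undular range.

Fr₁ = 1.39; undular jump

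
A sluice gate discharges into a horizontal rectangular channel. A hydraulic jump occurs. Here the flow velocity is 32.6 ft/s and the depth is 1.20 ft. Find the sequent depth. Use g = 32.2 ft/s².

y₂ = 8.32 ft

Fr₁ = V₁/√(g·y₁) = 32.6/√(32.2×1.20) = 5.24.
Bélanger equation: y₂/y₁ = ½[√(1 + 8Fr₁²) − 1] = ½[√221.0 − 1] = 6.93.
y₂ = 6.93 × 1.20 = 8.32 ft.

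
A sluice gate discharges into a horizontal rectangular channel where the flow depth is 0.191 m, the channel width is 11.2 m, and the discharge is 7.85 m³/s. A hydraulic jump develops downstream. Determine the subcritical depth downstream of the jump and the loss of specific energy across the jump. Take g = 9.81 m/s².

y₂ = 0.635 m; ΔE = 0.180 m

q = Q/b = 7.85/11.2 = 0.701 m²/s; V₁ = q/y₁ = 3.67 m/s. Fr₁ = V₁/√(g·y₁) = 2.68.
Bélanger equation: y₂/y₁ = ½[√(1 + 8Fr₁²) − 1] = ½[√58.49 − 1] = 3.32.
y₂ = 3.32 × 0.191 = 0.635 m.
Head loss: ΔE = (y₂ − y₁)³/(4y₁y₂) = (0.635 − 0.191)³/(4×0.191×0.635) = 0.0875/0.485 = 0.180 m.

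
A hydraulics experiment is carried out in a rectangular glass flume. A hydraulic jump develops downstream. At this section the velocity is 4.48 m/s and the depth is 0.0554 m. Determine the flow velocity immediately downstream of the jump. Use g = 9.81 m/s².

Fr₁ = V₁/√(g·y₁) = 4.48/√(9.81×0.0554) = 6.08.
Conjugate-depth relation: y₂/y₁ = ½[√(1 + 8Fr₁²) − 1] = ½[√296.4 − 1] = 8.11.
y₂ = 8.11 × 0.0554 = 0.449 m.
q = V₁·y₁ = 4.48 × 0.0554 = 0.248 m²/s.
V₂ = q/y₂ = 0.248/0.449 = 0.552 m/s.

V₂ = 0.552 m/s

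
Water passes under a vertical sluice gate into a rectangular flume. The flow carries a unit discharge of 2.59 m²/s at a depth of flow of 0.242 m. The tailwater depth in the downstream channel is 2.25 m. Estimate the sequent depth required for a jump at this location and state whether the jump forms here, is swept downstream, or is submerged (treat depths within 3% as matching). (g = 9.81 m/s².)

y₂ = 2.26 m; the jump forms here

V₁ = q/y₁ = 2.59/0.242 = 10.7 m/s. Fr₁ = V₁/√(g·y₁) = 10.7/√(9.81×0.242) = 6.95.
Sequent-depth ratio: y₂/y₁ = ½[√(1 + 8Fr₁²) − 1] = ½[√387.0 − 1] = 9.34.
y₂ = 9.34 × 0.242 = 2.26 m.
Tailwater y_tw = 2.25 m: y_tw ≈ y₂, so the jump forms here.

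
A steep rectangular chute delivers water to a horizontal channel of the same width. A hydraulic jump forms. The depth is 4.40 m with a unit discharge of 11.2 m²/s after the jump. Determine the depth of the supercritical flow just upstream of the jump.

V₂ = q/y₂ = 11.2/4.40 = 2.55 m/s; Fr₂ = V₂/√(g·y₂) = 0.387.
Applying the sequent-depth relation in reverse, y₁/y₂ = ½[√(1 + 8Fr₂²) − 1] = ½[√2.201 − 1] = 0.242.
y₁ = 0.242 × 4.40 = 1.06 m.

y₁ = 1.06 m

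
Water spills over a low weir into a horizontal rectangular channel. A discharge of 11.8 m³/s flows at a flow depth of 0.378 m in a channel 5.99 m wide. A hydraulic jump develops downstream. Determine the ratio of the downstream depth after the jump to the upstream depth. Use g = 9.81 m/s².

q = Q/b = 11.8/5.99 = 1.97 m²/s; V₁ = q/y₁ = 5.21 m/s. Fr₁ = V₁/√(g·y₁) = 2.71.
Sequent-depth ratio: y₂/y₁ = ½[√(1 + 8Fr₁²) − 1] = ½[√59.59 − 1] = 3.36.

y₂/y₁ = 3.36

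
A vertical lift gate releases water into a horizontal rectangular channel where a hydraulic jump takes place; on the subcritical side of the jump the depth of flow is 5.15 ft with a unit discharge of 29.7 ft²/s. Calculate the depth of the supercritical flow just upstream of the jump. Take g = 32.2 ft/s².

V₂ = q/y₂ = 29.7/5.15 = 5.77 ft/s; Fr₂ = V₂/√(g·y₂) = 0.448.
From the momentum equation (using Fr₂), y₁/y₂ = ½[√(1 + 8Fr₂²) − 1] = ½[√2.604 − 1] = 0.307.
y₁ = 0.307 × 5.15 = 1.58 ft.

y₁ = 1.58 ft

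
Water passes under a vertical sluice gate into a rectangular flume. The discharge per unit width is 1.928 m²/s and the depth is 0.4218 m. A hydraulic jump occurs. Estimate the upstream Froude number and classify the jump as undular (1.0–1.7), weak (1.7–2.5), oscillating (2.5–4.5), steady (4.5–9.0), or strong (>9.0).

Fr₁ = 2.247; weak jump

V₁ = q/y₁ = 1.928/0.4218 = 4.571 m/s. Fr₁ = V₁/√(g·y₁) = 4.571/√(9.81×0.4218) = 2.247.
Fr₁ = 2.247 lies in the weak range.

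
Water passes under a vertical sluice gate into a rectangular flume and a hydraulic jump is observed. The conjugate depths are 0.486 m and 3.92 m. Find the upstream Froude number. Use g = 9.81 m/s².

For a rectangular channel the momentum equation gives q² = ½·g·y₁·y₂·(y₁ + y₂) = ½×9.81×0.486×3.92×4.41 = 41.2.
q = √41.2 = 6.42 m²/s.
V₁ = q/y₁ = 13.2 m/s; Fr₁ = V₁/√(g·y₁) = 6.05.

Fr₁ = 6.05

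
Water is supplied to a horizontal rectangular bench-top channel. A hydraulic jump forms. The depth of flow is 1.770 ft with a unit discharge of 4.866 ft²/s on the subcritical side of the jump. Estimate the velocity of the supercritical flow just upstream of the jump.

V₁ = 12.62 ft/s

V₂ = q/y₂ = 4.866/1.770 = 2.749 ft/s; Fr₂ = V₂/√(g·y₂) = 0.3642.
Applying the sequent-depth relation in reverse, y₁/y₂ = ½[√(1 + 8Fr₂²) − 1] = ½[√2.0609 − 1] = 0.2178.
y₁ = 0.2178 × 1.770 = 0.3855 ft.
V₁ = q/y₁ = 4.866/0.3855 = 12.62 ft/s.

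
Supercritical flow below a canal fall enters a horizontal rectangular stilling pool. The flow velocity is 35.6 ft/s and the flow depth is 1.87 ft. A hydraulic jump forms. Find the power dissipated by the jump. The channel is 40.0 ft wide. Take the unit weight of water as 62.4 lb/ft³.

Fr₁ = V₁/√(g·y₁) = 35.6/√(32.2×1.87) = 4.59.
By Bélanger, y₂/y₁ = ½[√(1 + 8Fr₁²) − 1] = ½[√169.4 − 1] = 6.01.
y₂ = 6.01 × 1.87 = 11.2 ft.
q = V₁·y₁ = 35.6 × 1.87 = 66.6 ft²/s. V₂ = q/y₂ = 66.6/11.2 = 5.93 ft/s. E₁ = y₁ + V₁²/2g = 21.5 ft; E₂ = y₂ + V₂²/2g = 11.8 ft. ΔE = E₁ − E₂ = 9.77 ft.
Q = q·b = 66.6 × 40.0 = 2663 cfs. P = γ·Q·ΔE/550 = 62.4 × 2663 × 9.77 / 550 = 2952 hp.

P = 2952 hp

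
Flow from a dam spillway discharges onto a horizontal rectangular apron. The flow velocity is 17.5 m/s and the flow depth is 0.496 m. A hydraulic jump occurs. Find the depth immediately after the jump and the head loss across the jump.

y₂ = 5.32 m; ΔE = 10.6 m

Fr₁ = V₁/√(g·y₁) = 17.5/√(9.81×0.496) = 7.93.
Conjugate-depth relation: y₂/y₁ = ½[√(1 + 8Fr₁²) − 1] = ½[√504.5 − 1] = 10.7.
y₂ = 10.7 × 0.496 = 5.32 m.
q = V₁·y₁ = 17.5 × 0.496 = 8.68 m²/s. V₂ = q/y₂ = 8.68/5.32 = 1.63 m/s. E₁ = y₁ + V₁²/2g = 16.1 m; E₂ = y₂ + V₂²/2g = 5.46 m. ΔE = E₁ − E₂ = 10.6 m.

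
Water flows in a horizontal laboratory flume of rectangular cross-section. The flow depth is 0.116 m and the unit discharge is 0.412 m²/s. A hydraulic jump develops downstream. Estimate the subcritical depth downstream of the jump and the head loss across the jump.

V₁ = q/y₁ = 0.412/0.116 = 3.55 m/s. Fr₁ = V₁/√(g·y₁) = 3.55/√(9.81×0.116) = 3.33.
Bélanger equation: y₂/y₁ = ½[√(1 + 8Fr₁²) − 1] = ½[√89.68 − 1] = 4.24.
y₂ = 4.24 × 0.116 = 0.491 m.
V₂ = q/y₂ = 0.412/0.491 = 0.839 m/s. E₁ = y₁ + V₁²/2g = 0.759 m; E₂ = y₂ + V₂²/2g = 0.527 m. ΔE = E₁ − E₂ = 0.232 m.

y₂ = 0.491 m; ΔE = 0.232 m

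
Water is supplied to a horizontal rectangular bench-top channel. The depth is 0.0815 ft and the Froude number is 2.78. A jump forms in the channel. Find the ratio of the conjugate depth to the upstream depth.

Fr₁ = 2.78 (given).
From the momentum equation for a rectangular channel, y₂/y₁ = ½[√(1 + 8Fr₁²) − 1] = ½[√62.83 − 1] = 3.46.

y₂/y₁ = 3.46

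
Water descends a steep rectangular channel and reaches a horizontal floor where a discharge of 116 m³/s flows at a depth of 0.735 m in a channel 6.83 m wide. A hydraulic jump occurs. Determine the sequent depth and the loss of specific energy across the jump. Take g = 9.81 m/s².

q = Q/b = 116/6.83 = 17.0 m²/s; V₁ = q/y₁ = 23.1 m/s. Fr₁ = V₁/√(g·y₁) = 8.61.
By Bélanger, y₂/y₁ = ½[√(1 + 8Fr₁²) − 1] = ½[√593.4 − 1] = 11.7.
y₂ = 11.7 × 0.735 = 8.58 m.
V₂ = q/y₂ = 17.0/8.58 = 1.98 m/s. E₁ = y₁ + V₁²/2g = 27.9 m; E₂ = y₂ + V₂²/2g = 8.78 m. ΔE = E₁ − E₂ = 19.2 m.

y₂ = 8.58 m; ΔE = 19.2 m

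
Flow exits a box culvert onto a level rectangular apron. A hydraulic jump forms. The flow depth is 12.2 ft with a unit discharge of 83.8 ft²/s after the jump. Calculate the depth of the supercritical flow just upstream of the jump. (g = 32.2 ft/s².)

V₂ = q/y₂ = 83.8/12.2 = 6.87 ft/s; Fr₂ = V₂/√(g·y₂) = 0.347.
The Bélanger relation is symmetric: y₁/y₂ = ½[√(1 + 8Fr₂²) − 1] = ½[√1.961 − 1] = 0.200.
y₁ = 0.200 × 12.2 = 2.44 ft.

y₁ = 2.44 ft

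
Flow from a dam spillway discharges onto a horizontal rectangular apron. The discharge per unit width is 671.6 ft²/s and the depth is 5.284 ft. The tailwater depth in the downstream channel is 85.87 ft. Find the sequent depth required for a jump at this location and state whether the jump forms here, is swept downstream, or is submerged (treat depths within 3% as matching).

V₁ = q/y₁ = 671.6/5.284 = 127.1 ft/s. Fr₁ = V₁/√(g·y₁) = 127.1/√(32.2×5.284) = 9.744.
From the momentum equation for a rectangular channel, y₂/y₁ = ½[√(1 + 8Fr₁²) − 1] = ½[√760.57 − 1] = 13.29.
y₂ = 13.29 × 5.284 = 70.22 ft.
Tailwater y_tw = 85.87 ft: y_tw > y₂, so the jump is submerged.

y₂ = 70.22 ft; the jump is submerged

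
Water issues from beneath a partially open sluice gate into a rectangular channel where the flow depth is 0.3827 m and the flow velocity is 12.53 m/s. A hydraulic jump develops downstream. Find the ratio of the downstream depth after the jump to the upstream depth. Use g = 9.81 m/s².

Fr₁ = V₁/√(g·y₁) = 12.53/√(9.81×0.3827) = 6.467.
Sequent-depth ratio: y₂/y₁ = ½[√(1 + 8Fr₁²) − 1] = ½[√335.55 − 1] = 8.659.

y₂/y₁ = 8.659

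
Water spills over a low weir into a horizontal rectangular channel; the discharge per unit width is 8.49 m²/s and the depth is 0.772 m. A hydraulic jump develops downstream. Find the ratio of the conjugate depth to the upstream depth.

y₂/y₁ = 5.17

V₁ = q/y₁ = 8.49/0.772 = 11.0 m/s. Fr₁ = V₁/√(g·y₁) = 11.0/√(9.81×0.772) = 4.00.
Sequent-depth ratio: y₂/y₁ = ½[√(1 + 8Fr₁²) − 1] = ½[√128.8 − 1] = 5.17.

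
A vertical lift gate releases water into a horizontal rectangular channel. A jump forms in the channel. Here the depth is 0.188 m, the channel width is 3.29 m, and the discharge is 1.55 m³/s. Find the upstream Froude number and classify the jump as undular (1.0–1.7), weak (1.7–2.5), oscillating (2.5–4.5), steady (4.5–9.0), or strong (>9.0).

Fr₁ = 1.85; weak jump

q = Q/b = 1.55/3.29 = 0.471 m²/s; V₁ = q/y₁ = 2.51 m/s. Fr₁ = V₁/√(g·y₁) = 1.85.
Fr₁ = 1.85 lies in the weak range.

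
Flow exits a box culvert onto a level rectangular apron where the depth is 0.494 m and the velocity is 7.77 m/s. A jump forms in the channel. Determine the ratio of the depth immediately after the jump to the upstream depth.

Fr₁ = V₁/√(g·y₁) = 7.77/√(9.81×0.494) = 3.53.
Sequent-depth ratio: y₂/y₁ = ½[√(1 + 8Fr₁²) − 1] = ½[√100.7 − 1] = 4.52.

y₂/y₁ = 4.52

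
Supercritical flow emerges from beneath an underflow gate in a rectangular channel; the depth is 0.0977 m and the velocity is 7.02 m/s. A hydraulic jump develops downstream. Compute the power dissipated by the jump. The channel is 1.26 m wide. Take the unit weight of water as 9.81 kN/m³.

Fr₁ = V₁/√(g·y₁) = 7.02/√(9.81×0.0977) = 7.17.
By Bélanger, y₂/y₁ = ½[√(1 + 8Fr₁²) − 1] = ½[√412.3 − 1] = 9.65.
y₂ = 9.65 × 0.0977 = 0.943 m.
Head loss: ΔE = (y₂ − y₁)³/(4y₁y₂) = (0.943 − 0.0977)³/(4×0.0977×0.943) = 0.604/0.369 = 1.64 m.
q = V₁·y₁ = 7.02 × 0.0977 = 0.686 m²/s. Q = q·b = 0.686 × 1.26 = 0.864 m³/s. P = γ·Q·ΔE = 9.81 × 0.864 × 1.64 = 13.9 kW.

P = 13.9 kW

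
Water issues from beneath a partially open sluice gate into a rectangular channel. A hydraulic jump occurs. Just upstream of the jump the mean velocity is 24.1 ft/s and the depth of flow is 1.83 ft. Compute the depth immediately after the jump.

Fr₁ = V₁/√(g·y₁) = 24.1/√(32.2×1.83) = 3.14.
From the momentum equation for a rectangular channel, y₂/y₁ = ½[√(1 + 8Fr₁²) − 1] = ½[√79.85 − 1] = 3.97.
y₂ = 3.97 × 1.83 = 7.26 ft.

y₂ = 7.26 ft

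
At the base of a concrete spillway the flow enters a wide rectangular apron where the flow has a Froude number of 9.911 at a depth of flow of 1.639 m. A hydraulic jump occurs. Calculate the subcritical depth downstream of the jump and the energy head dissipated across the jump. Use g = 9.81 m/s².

y₂ = 22.17 m; ΔE = 59.53 m

Fr₁ = 9.911 (given).
By Bélanger, y₂/y₁ = ½[√(1 + 8Fr₁²) − 1] = ½[√786.82 − 1] = 13.53.
y₂ = 13.53 × 1.639 = 22.17 m.
Head loss: ΔE = (y₂ − y₁)³/(4y₁y₂) = (22.17 − 1.639)³/(4×1.639×22.17) = 8651/145.3 = 59.53 m.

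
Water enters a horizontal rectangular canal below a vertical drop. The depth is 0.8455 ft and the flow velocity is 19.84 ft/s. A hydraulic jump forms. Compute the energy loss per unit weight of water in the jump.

ΔE = 2.560 ft

Fr₁ = V₁/√(g·y₁) = 19.84/√(32.2×0.8455) = 3.802.
From the momentum equation for a rectangular channel, y₂/y₁ = ½[√(1 + 8Fr₁²) − 1] = ½[√116.67 − 1] = 4.901.
y₂ = 4.901 × 0.8455 = 4.143 ft.
Head loss: ΔE = (y₂ − y₁)³/(4y₁y₂) = (4.143 − 0.8455)³/(4×0.8455×4.143) = 35.87/14.01 = 2.560 ft.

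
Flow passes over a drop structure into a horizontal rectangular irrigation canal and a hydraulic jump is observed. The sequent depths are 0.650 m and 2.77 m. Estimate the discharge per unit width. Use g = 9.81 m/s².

For a rectangular channel the momentum equation gives q² = ½·g·y₁·y₂·(y₁ + y₂) = ½×9.81×0.650×2.77×3.42 = 30.2.
q = √30.2 = 5.50 m²/s.

q = 5.50 m²/s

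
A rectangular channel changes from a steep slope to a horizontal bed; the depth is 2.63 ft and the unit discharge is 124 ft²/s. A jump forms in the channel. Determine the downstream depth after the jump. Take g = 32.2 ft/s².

V₁ = q/y₁ = 124/2.63 = 47.1 ft/s. Fr₁ = V₁/√(g·y₁) = 47.1/√(32.2×2.63) = 5.12.
By Bélanger, y₂/y₁ = ½[√(1 + 8Fr₁²) − 1] = ½[√211.0 − 1] = 6.76.
y₂ = 6.76 × 2.63 = 17.8 ft.

y₂ = 17.8 ft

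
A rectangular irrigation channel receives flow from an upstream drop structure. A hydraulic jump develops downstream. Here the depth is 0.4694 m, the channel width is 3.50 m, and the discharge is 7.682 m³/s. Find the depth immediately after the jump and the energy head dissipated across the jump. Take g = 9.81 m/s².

q = Q/b = 7.682/3.50 = 2.195 m²/s; V₁ = q/y₁ = 4.676 m/s. Fr₁ = V₁/√(g·y₁) = 2.179.
Sequent-depth ratio: y₂/y₁ = ½[√(1 + 8Fr₁²) − 1] = ½[√38.984 − 1] = 2.622.
y₂ = 2.622 × 0.4694 = 1.231 m.
Head loss: ΔE = (y₂ − y₁)³/(4y₁y₂) = (1.231 − 0.4694)³/(4×0.4694×1.231) = 0.4412/2.311 = 0.1910 m.

y₂ = 1.231 m; ΔE = 0.1910 m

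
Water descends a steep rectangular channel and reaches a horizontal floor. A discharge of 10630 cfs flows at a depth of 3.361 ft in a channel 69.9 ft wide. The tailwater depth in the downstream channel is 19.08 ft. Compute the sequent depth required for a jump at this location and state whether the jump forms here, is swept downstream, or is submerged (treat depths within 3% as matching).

q = Q/b = 10630/69.9 = 152.1 ft²/s; V₁ = q/y₁ = 45.25 ft/s. Fr₁ = V₁/√(g·y₁) = 4.349.
From the momentum equation for a rectangular channel, y₂/y₁ = ½[√(1 + 8Fr₁²) − 1] = ½[√152.34 − 1] = 5.671.
y₂ = 5.671 × 3.361 = 19.06 ft.
Tailwater y_tw = 19.08 ft: y_tw ≈ y₂, so the jump forms here.

y₂ = 19.06 ft; the jump forms here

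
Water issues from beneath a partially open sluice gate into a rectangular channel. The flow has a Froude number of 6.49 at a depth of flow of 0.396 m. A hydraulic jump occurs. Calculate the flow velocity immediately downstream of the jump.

Fr₁ = 6.49 (given).
From the momentum equation for a rectangular channel, y₂/y₁ = ½[√(1 + 8Fr₁²) − 1] = ½[√338.0 − 1] = 8.69.
y₂ = 8.69 × 0.396 = 3.44 m.
V₁ = Fr₁·√(g·y₁) = 6.49×√(9.81×0.396) = 12.8 m/s; q = V₁·y₁ = 5.07 m²/s.
V₂ = q/y₂ = 5.07/3.44 = 1.47 m/s.

V₂ = 1.47 m/s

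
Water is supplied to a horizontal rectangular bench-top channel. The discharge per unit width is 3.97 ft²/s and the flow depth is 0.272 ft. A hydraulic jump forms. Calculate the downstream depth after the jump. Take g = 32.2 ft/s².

V₁ = q/y₁ = 3.97/0.272 = 14.6 ft/s. Fr₁ = V₁/√(g·y₁) = 14.6/√(32.2×0.272) = 4.93.
From the momentum equation for a rectangular channel, y₂/y₁ = ½[√(1 + 8Fr₁²) − 1] = ½[√195.6 − 1] = 6.49.
y₂ = 6.49 × 0.272 = 1.77 ft.

y₂ = 1.77 ft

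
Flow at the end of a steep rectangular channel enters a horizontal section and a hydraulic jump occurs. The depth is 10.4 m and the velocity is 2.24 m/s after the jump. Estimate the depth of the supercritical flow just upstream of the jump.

Fr₂ = V₂/√(g·y₂) = 2.24/√(9.81×10.4) = 0.222.
Since the conjugate-depth ratio holds either way, y₁/y₂ = ½[√(1 + 8Fr₂²) − 1] = ½[√1.393 − 1] = 0.0902.
y₁ = 0.0902 × 10.4 = 0.938 m.

y₁ = 0.938 m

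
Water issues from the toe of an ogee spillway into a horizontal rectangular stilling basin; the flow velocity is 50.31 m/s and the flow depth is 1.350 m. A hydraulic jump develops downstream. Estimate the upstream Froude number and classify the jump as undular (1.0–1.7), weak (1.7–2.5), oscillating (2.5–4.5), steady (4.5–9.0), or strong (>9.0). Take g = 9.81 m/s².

Fr₁ = V₁/√(g·y₁) = 50.31/√(9.81×1.350) = 13.82.
Fr₁ = 13.82 lies in the strong range.

Fr₁ = 13.82; strong jump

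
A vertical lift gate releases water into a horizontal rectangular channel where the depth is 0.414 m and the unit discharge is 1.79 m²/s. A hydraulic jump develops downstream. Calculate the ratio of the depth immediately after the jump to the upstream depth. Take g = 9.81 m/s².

V₁ = q/y₁ = 1.79/0.414 = 4.32 m/s. Fr₁ = V₁/√(g·y₁) = 4.32/√(9.81×0.414) = 2.15.
From the momentum equation for a rectangular channel, y₂/y₁ = ½[√(1 + 8Fr₁²) − 1] = ½[√37.82 − 1] = 2.58.

y₂/y₁ = 2.58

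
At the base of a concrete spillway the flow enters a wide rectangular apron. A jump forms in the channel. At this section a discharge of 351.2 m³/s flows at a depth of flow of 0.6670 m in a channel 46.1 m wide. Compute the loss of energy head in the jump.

ΔE = 3.229 m

q = Q/b = 351.2/46.1 = 7.618 m²/s; V₁ = q/y₁ = 11.42 m/s. Fr₁ = V₁/√(g·y₁) = 4.465.
Conjugate-depth relation: y₂/y₁ = ½[√(1 + 8Fr₁²) − 1] = ½[√160.50 − 1] = 5.834.
y₂ = 5.834 × 0.6670 = 3.892 m.
V₂ = q/y₂ = 7.618/3.892 = 1.958 m/s. E₁ = y₁ + V₁²/2g = 7.316 m; E₂ = y₂ + V₂²/2g = 4.087 m. ΔE = E₁ − E₂ = 3.229 m.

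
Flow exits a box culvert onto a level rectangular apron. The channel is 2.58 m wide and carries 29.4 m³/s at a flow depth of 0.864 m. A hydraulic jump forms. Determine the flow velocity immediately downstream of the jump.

V₂ = 2.23 m/s

q = Q/b = 29.4/2.58 = 11.4 m²/s; V₁ = q/y₁ = 13.2 m/s. Fr₁ = V₁/√(g·y₁) = 4.53.
By Bélanger, y₂/y₁ = ½[√(1 + 8Fr₁²) − 1] = ½[√165.2 − 1] = 5.93.
y₂ = 5.93 × 0.864 = 5.12 m.
V₂ = q/y₂ = 11.4/5.12 = 2.23 m/s.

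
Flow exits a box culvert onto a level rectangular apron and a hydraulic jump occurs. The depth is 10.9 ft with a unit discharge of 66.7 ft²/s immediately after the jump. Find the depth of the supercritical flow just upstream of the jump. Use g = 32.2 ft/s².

V₂ = q/y₂ = 66.7/10.9 = 6.12 ft/s; Fr₂ = V₂/√(g·y₂) = 0.327.
Since the conjugate-depth ratio holds either way, y₁/y₂ = ½[√(1 + 8Fr₂²) − 1] = ½[√1.854 − 1] = 0.181.
y₁ = 0.181 × 10.9 = 1.97 ft.

y₁ = 1.97 ft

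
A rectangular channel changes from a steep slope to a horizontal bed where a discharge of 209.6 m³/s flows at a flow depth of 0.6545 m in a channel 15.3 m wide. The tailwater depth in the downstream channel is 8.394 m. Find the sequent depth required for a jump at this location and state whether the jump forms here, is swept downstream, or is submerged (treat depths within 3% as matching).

y₂ = 7.326 m; the jump is submerged

q = Q/b = 209.6/15.3 = 13.70 m²/s; V₁ = q/y₁ = 20.93 m/s. Fr₁ = V₁/√(g·y₁) = 8.260.
Conjugate-depth relation: y₂/y₁ = ½[√(1 + 8Fr₁²) − 1] = ½[√546.87 − 1] = 11.19.
y₂ = 11.19 × 0.6545 = 7.326 m.
Tailwater y_tw = 8.394 m: y_tw > y₂, so the jump is submerged.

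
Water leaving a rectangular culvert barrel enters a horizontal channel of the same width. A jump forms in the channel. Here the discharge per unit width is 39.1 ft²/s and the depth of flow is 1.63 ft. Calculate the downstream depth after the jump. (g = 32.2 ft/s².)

y₂ = 6.86 ft

V₁ = q/y₁ = 39.1/1.63 = 24.0 ft/s. Fr₁ = V₁/√(g·y₁) = 24.0/√(32.2×1.63) = 3.31.
Conjugate-depth relation: y₂/y₁ = ½[√(1 + 8Fr₁²) − 1] = ½[√88.71 − 1] = 4.21.
y₂ = 4.21 × 1.63 = 6.86 ft.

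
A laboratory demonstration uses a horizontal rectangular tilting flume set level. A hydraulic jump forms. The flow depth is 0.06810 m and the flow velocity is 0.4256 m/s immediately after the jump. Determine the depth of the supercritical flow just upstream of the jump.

y₁ = 0.02657 m

Fr₂ = V₂/√(g·y₂) = 0.4256/√(9.81×0.06810) = 0.5207.
Since the conjugate-depth ratio holds either way, y₁/y₂ = ½[√(1 + 8Fr₂²) − 1] = ½[√3.1691 − 1] = 0.3901.
y₁ = 0.3901 × 0.06810 = 0.02657 m.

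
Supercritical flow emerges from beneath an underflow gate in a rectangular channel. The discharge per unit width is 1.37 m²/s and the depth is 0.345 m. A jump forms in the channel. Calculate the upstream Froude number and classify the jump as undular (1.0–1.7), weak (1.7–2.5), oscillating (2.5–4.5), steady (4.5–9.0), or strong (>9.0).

V₁ = q/y₁ = 1.37/0.345 = 3.97 m/s. Fr₁ = V₁/√(g·y₁) = 3.97/√(9.81×0.345) = 2.16.
Fr₁ = 2.16 lies in the weak range.

Fr₁ = 2.16; weak jump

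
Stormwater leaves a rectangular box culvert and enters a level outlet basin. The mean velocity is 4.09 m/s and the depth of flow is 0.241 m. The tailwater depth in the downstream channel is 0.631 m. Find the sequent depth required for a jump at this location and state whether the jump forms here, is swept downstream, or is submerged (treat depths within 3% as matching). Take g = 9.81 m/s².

Fr₁ = V₁/√(g·y₁) = 4.09/√(9.81×0.241) = 2.66.
By Bélanger, y₂/y₁ = ½[√(1 + 8Fr₁²) − 1] = ½[√57.60 − 1] = 3.29.
y₂ = 3.29 × 0.241 = 0.794 m.
Tailwater y_tw = 0.631 m: y_tw < y₂, so the jump is swept downstream.

y₂ = 0.794 m; the jump is swept downstream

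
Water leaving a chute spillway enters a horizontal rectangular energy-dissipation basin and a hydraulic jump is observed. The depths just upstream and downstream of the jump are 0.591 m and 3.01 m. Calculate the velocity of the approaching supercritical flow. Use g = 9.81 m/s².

For a rectangular channel the momentum equation gives q² = ½·g·y₁·y₂·(y₁ + y₂) = ½×9.81×0.591×3.01×3.60 = 31.4.
q = √31.4 = 5.61 m²/s.
V₁ = q/y₁ = 5.61/0.591 = 9.48 m/s.

V₁ = 9.48 m/s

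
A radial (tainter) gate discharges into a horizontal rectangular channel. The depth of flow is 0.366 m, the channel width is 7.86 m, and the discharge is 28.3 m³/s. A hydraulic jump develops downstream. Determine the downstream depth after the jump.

q = Q/b = 28.3/7.86 = 3.60 m²/s; V₁ = q/y₁ = 9.84 m/s. Fr₁ = V₁/√(g·y₁) = 5.19.
Sequent-depth ratio: y₂/y₁ = ½[√(1 + 8Fr₁²) − 1] = ½[√216.6 − 1] = 6.86.
y₂ = 6.86 × 0.366 = 2.51 m.

y₂ = 2.51 m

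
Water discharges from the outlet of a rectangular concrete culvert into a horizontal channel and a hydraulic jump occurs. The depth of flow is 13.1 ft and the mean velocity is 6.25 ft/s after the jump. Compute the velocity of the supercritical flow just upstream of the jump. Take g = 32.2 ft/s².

Fr₂ = V₂/√(g·y₂) = 6.25/√(32.2×13.1) = 0.304.
The Bélanger relation is symmetric: y₁/y₂ = ½[√(1 + 8Fr₂²) − 1] = ½[√1.741 − 1] = 0.160.
y₁ = 0.160 × 13.1 = 2.09 ft.
V₁ = q/y₁ = 81.9/2.09 = 39.1 ft/s.

V₁ = 39.1 ft/s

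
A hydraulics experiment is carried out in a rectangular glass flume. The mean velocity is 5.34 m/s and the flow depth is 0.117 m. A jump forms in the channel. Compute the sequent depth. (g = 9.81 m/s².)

Fr₁ = V₁/√(g·y₁) = 5.34/√(9.81×0.117) = 4.98.
Bélanger equation: y₂/y₁ = ½[√(1 + 8Fr₁²) − 1] = ½[√199.8 − 1] = 6.57.
y₂ = 6.57 × 0.117 = 0.768 m.

y₂ = 0.768 m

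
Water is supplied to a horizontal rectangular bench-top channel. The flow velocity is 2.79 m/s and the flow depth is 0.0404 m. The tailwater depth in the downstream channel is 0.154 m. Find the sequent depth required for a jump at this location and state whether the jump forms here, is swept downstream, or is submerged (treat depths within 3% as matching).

Fr₁ = V₁/√(g·y₁) = 2.79/√(9.81×0.0404) = 4.43.
Sequent-depth ratio: y₂/y₁ = ½[√(1 + 8Fr₁²) − 1] = ½[√158.1 − 1] = 5.79.
y₂ = 5.79 × 0.0404 = 0.234 m.
Tailwater y_tw = 0.154 m: y_tw < y₂, so the jump is swept downstream.

y₂ = 0.234 m; the jump is swept downstream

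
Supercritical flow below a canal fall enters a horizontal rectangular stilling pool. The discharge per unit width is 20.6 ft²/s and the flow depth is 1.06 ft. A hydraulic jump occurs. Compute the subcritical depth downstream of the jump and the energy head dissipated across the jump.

y₂ = 4.48 ft; ΔE = 2.11 ft

V₁ = q/y₁ = 20.6/1.06 = 19.4 ft/s. Fr₁ = V₁/√(g·y₁) = 19.4/√(32.2×1.06) = 3.33.
Bélanger equation: y₂/y₁ = ½[√(1 + 8Fr₁²) − 1] = ½[√89.52 − 1] = 4.23.
y₂ = 4.23 × 1.06 = 4.48 ft.
V₂ = q/y₂ = 20.6/4.48 = 4.59 ft/s. E₁ = y₁ + V₁²/2g = 6.92 ft; E₂ = y₂ + V₂²/2g = 4.81 ft. ΔE = E₁ − E₂ = 2.11 ft.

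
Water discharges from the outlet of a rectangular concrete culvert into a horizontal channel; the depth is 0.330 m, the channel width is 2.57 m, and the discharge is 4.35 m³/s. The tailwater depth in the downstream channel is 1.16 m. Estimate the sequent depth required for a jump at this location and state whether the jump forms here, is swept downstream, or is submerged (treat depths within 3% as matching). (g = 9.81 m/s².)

q = Q/b = 4.35/2.57 = 1.69 m²/s; V₁ = q/y₁ = 5.13 m/s. Fr₁ = V₁/√(g·y₁) = 2.85.
Bélanger equation: y₂/y₁ = ½[√(1 + 8Fr₁²) − 1] = ½[√66.01 − 1] = 3.56.
y₂ = 3.56 × 0.330 = 1.18 m.
Tailwater y_tw = 1.16 m: y_tw ≈ y₂, so the jump forms here.

y₂ = 1.18 m; the jump forms here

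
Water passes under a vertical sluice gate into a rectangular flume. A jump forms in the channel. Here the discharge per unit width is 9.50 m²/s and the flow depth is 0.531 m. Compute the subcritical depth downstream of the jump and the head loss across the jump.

y₂ = 5.63 m; ΔE = 11.1 m

V₁ = q/y₁ = 9.50/0.531 = 17.9 m/s. Fr₁ = V₁/√(g·y₁) = 17.9/√(9.81×0.531) = 7.84.
From the momentum equation for a rectangular channel, y₂/y₁ = ½[√(1 + 8Fr₁²) − 1] = ½[√492.6 − 1] = 10.6.
y₂ = 10.6 × 0.531 = 5.63 m.
V₂ = q/y₂ = 9.50/5.63 = 1.69 m/s. E₁ = y₁ + V₁²/2g = 16.8 m; E₂ = y₂ + V₂²/2g = 5.77 m. ΔE = E₁ − E₂ = 11.1 m.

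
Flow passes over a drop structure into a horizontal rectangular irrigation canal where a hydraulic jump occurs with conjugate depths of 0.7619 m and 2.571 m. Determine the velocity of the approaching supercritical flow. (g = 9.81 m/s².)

V₁ = 7.427 m/s

For a rectangular channel the momentum equation gives q² = ½·g·y₁·y₂·(y₁ + y₂) = ½×9.81×0.7619×2.571×3.333 = 32.02.
q = √32.02 = 5.659 m²/s.
V₁ = q/y₁ = 5.659/0.7619 = 7.427 m/s.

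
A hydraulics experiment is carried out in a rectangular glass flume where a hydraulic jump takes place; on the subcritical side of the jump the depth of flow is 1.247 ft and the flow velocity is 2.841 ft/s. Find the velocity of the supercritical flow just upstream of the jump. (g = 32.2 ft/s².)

Fr₂ = V₂/√(g·y₂) = 2.841/√(32.2×1.247) = 0.4483.
From the momentum equation (using Fr₂), y₁/y₂ = ½[√(1 + 8Fr₂²) − 1] = ½[√2.6081 − 1] = 0.3075.
y₁ = 0.3075 × 1.247 = 0.3834 ft.
V₁ = q/y₁ = 3.543/0.3834 = 9.240 ft/s.

V₁ = 9.240 ft/s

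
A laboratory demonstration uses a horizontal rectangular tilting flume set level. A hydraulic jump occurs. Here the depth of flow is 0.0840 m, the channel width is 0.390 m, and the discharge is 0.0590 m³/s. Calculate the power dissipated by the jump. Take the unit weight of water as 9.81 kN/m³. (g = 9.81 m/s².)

P = 0.0127 kW

q = Q/b = 0.0590/0.390 = 0.151 m²/s; V₁ = q/y₁ = 1.80 m/s. Fr₁ = V₁/√(g·y₁) = 1.98.
Bélanger equation: y₂/y₁ = ½[√(1 + 8Fr₁²) − 1] = ½[√32.49 − 1] = 2.35.
y₂ = 2.35 × 0.0840 = 0.197 m.
V₂ = q/y₂ = 0.151/0.197 = 0.766 m/s. E₁ = y₁ + V₁²/2g = 0.249 m; E₂ = y₂ + V₂²/2g = 0.227 m. ΔE = E₁ − E₂ = 0.0220 m.
P = γ·Q·ΔE = 9.81 × 0.0590 × 0.0220 = 0.0127 kW.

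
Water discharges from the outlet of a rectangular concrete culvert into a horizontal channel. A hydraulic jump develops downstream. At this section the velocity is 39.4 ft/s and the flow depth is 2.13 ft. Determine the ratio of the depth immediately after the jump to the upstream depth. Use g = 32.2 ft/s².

y₂/y₁ = 6.25

Fr₁ = V₁/√(g·y₁) = 39.4/√(32.2×2.13) = 4.76.
From the momentum equation for a rectangular channel, y₂/y₁ = ½[√(1 + 8Fr₁²) − 1] = ½[√182.1 − 1] = 6.25.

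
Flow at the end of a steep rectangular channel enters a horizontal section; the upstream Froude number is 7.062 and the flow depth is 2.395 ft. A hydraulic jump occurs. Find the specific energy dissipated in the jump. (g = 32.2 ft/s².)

Fr₁ = 7.062 (given).
By Bélanger, y₂/y₁ = ½[√(1 + 8Fr₁²) − 1] = ½[√399.97 − 1] = 9.500.
y₂ = 9.500 × 2.395 = 22.75 ft.
V₁ = Fr₁·√(g·y₁) = 7.062×√(32.2×2.395) = 62.02 ft/s; q = V₁·y₁ = 148.5 ft²/s. V₂ = q/y₂ = 148.5/22.75 = 6.528 ft/s. E₁ = y₁ + V₁²/2g = 62.12 ft; E₂ = y₂ + V₂²/2g = 23.41 ft. ΔE = E₁ − E₂ = 38.70 ft.

ΔE = 38.70 ft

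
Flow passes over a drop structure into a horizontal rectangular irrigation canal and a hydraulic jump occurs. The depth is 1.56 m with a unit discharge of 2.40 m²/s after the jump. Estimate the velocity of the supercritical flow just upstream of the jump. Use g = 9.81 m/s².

V₂ = q/y₂ = 2.40/1.56 = 1.54 m/s; Fr₂ = V₂/√(g·y₂) = 0.393.
Since the conjugate-depth ratio holds either way, y₁/y₂ = ½[√(1 + 8Fr₂²) − 1] = ½[√2.237 − 1] = 0.248.
y₁ = 0.248 × 1.56 = 0.387 m.
V₁ = q/y₁ = 2.40/0.387 = 6.21 m/s.

V₁ = 6.21 m/s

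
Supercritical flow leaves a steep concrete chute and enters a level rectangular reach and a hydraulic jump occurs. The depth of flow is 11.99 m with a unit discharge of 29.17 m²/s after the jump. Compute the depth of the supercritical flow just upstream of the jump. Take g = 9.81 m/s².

y₁ = 1.105 m

V₂ = q/y₂ = 29.17/11.99 = 2.433 m/s; Fr₂ = V₂/√(g·y₂) = 0.2243.
Since the conjugate-depth ratio holds either way, y₁/y₂ = ½[√(1 + 8Fr₂²) − 1] = ½[√1.4026 − 1] = 0.09215.
y₁ = 0.09215 × 11.99 = 1.105 m.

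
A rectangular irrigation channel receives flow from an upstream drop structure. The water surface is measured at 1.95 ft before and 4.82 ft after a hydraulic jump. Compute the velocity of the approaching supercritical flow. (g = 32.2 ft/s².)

V₁ = 16.4 ft/s

For a rectangular channel the momentum equation gives q² = ½·g·y₁·y₂·(y₁ + y₂) = ½×32.2×1.95×4.82×6.77 = 1024.
q = √1024 = 32.0 ft²/s.
V₁ = q/y₁ = 32.0/1.95 = 16.4 ft/s.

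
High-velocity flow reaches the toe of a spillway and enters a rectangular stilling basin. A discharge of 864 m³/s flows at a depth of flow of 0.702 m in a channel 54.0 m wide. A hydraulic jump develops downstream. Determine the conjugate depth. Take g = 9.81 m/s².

q = Q/b = 864/54.0 = 16.0 m²/s; V₁ = q/y₁ = 22.8 m/s. Fr₁ = V₁/√(g·y₁) = 8.69.
Conjugate-depth relation: y₂/y₁ = ½[√(1 + 8Fr₁²) − 1] = ½[√604.5 − 1] = 11.8.
y₂ = 11.8 × 0.702 = 8.28 m.

y₂ = 8.28 m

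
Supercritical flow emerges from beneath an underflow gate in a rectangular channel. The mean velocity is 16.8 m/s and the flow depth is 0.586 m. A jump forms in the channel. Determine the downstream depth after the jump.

Fr₁ = V₁/√(g·y₁) = 16.8/√(9.81×0.586) = 7.01.
By Bélanger, y₂/y₁ = ½[√(1 + 8Fr₁²) − 1] = ½[√393.8 − 1] = 9.42.
y₂ = 9.42 × 0.586 = 5.52 m.

y₂ = 5.52 m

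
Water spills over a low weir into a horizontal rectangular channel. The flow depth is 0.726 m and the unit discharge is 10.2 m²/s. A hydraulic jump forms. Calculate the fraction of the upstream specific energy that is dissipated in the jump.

ΔE/E₁ = 0.512 (51.2%)

V₁ = q/y₁ = 10.2/0.726 = 14.0 m/s. Fr₁ = V₁/√(g·y₁) = 14.0/√(9.81×0.726) = 5.26.
Bélanger equation: y₂/y₁ = ½[√(1 + 8Fr₁²) − 1] = ½[√222.7 − 1] = 6.96.
y₂ = 6.96 × 0.726 = 5.05 m.
E₁ = y₁ + V₁²/2g = 10.8 m. ΔE = (y₂ − y₁)³/(4y₁y₂) = 5.52 m. ΔE/E₁ = 5.52/10.8 = 0.512.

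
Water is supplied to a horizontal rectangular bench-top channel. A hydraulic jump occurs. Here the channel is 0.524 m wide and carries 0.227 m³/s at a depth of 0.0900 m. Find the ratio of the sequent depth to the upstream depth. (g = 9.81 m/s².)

y₂/y₁ = 6.76

q = Q/b = 0.227/0.524 = 0.433 m²/s; V₁ = q/y₁ = 4.81 m/s. Fr₁ = V₁/√(g·y₁) = 5.12.
Sequent-depth ratio: y₂/y₁ = ½[√(1 + 8Fr₁²) − 1] = ½[√210.9 − 1] = 6.76.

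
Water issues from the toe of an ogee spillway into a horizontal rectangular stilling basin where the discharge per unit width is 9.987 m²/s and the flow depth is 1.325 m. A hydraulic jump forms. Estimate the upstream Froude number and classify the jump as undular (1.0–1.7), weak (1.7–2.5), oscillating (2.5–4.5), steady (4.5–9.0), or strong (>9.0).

Fr₁ = 2.091; weak jump

V₁ = q/y₁ = 9.987/1.325 = 7.537 m/s. Fr₁ = V₁/√(g·y₁) = 7.537/√(9.81×1.325) = 2.091.
Fr₁ = 2.091 lies in the weak range.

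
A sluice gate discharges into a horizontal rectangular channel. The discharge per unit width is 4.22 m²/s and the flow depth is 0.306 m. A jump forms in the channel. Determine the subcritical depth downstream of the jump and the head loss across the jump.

V₁ = q/y₁ = 4.22/0.306 = 13.8 m/s. Fr₁ = V₁/√(g·y₁) = 13.8/√(9.81×0.306) = 7.96.
Conjugate-depth relation: y₂/y₁ = ½[√(1 + 8Fr₁²) − 1] = ½[√507.9 − 1] = 10.8.
y₂ = 10.8 × 0.306 = 3.29 m.
Head loss: ΔE = (y₂ − y₁)³/(4y₁y₂) = (3.29 − 0.306)³/(4×0.306×3.29) = 26.7/4.03 = 6.62 m.

y₂ = 3.29 m; ΔE = 6.62 m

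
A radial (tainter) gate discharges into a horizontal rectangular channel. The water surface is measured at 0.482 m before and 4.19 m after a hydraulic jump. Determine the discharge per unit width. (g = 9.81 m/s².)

q = 6.80 m²/s

For a rectangular channel the momentum equation gives q² = ½·g·y₁·y₂·(y₁ + y₂) = ½×9.81×0.482×4.19×4.67 = 46.3.
q = √46.3 = 6.80 m²/s.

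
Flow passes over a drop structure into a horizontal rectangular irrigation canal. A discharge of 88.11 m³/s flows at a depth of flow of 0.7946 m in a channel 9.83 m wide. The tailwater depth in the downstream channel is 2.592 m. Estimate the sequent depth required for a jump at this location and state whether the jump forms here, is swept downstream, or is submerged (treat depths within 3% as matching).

q = Q/b = 88.11/9.83 = 8.963 m²/s; V₁ = q/y₁ = 11.28 m/s. Fr₁ = V₁/√(g·y₁) = 4.040.
Sequent-depth ratio: y₂/y₁ = ½[√(1 + 8Fr₁²) − 1] = ½[√131.59 − 1] = 5.236.
y₂ = 5.236 × 0.7946 = 4.160 m.
Tailwater y_tw = 2.592 m: y_tw < y₂, so the jump is swept downstream.

y₂ = 4.160 m; the jump is swept downstream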